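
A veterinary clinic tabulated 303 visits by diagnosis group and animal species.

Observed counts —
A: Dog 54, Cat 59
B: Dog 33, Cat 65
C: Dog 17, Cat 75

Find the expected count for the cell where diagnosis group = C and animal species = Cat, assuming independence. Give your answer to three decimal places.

60.422

Row total (C) = 92; column total (Cat) = 199; grand total N = 303.
Expected count = (row total × column total) / N = 92 × 199 / 303 = 60.422.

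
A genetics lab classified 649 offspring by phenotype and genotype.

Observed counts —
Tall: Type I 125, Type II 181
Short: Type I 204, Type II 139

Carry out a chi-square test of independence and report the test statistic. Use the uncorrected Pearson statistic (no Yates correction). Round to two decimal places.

Row totals: 306, 343. Column totals: 329, 320. Grand total N = 649.
Expected counts (row total × column total / N):
  Tall, Type I: 306×329/649 = 155.122
  Tall, Type II: 306×320/649 = 150.878
  Short, Type I: 343×329/649 = 173.878
  Short, Type II: 343×320/649 = 169.122
Contributions (O − E)²/E:
  (125 − 155.122)²/155.122 = 5.8492
  (181 − 150.878)²/150.878 = 6.0137
  (204 − 173.878)²/173.878 = 5.2182
  (139 − 169.122)²/169.122 = 5.3650
χ² = 5.8492 + 6.0137 + 5.2182 + 5.3650 = 22.45

22.45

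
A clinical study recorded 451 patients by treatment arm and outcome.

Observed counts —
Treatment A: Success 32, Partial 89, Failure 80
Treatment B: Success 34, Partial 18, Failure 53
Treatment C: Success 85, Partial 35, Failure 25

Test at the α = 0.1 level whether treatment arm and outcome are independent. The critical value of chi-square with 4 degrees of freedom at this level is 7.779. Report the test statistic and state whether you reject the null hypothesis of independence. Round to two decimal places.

87.27; reject H₀

Row totals: 201, 105, 145. Column totals: 151, 142, 158. Grand total N = 451.
Expected counts (row total × column total / N):
  Treatment A, Success: 201×151/451 = 67.297
  Treatment A, Partial: 201×142/451 = 63.286
  Treatment A, Failure: 201×158/451 = 70.417
  Treatment B, Success: 105×151/451 = 35.155
  Treatment B, Partial: 105×142/451 = 33.060
  Treatment B, Failure: 105×158/451 = 36.785
  Treatment C, Success: 145×151/451 = 48.548
  Treatment C, Partial: 145×142/451 = 45.654
  Treatment C, Failure: 145×158/451 = 50.798
Contributions (O − E)²/E:
  (32 − 67.297)²/67.297 = 18.5131
  (89 − 63.286)²/63.286 = 10.4480
  (80 − 70.417)²/70.417 = 1.3041
  (34 − 35.155)²/35.155 = 0.0379
  (18 − 33.060)²/33.060 = 6.8604
  (53 − 36.785)²/36.785 = 7.1476
  (85 − 48.548)²/48.548 = 27.3698
  (35 − 45.654)²/45.654 = 2.4863
  (25 − 50.798)²/50.798 = 13.1016
χ² = 18.5131 + 10.4480 + 1.3041 + 0.0379 + 6.8604 + 7.1476 + 27.3698 + 2.4863 + 13.1016 = 87.27
df = (3−1)(3−1) = 4. Since 87.27 > 7.779, reject the null hypothesis of independence at α = 0.1.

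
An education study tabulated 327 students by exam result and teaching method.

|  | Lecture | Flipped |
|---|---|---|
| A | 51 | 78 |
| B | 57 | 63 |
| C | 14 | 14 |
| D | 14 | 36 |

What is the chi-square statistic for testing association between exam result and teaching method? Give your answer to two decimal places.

Row totals: 129, 120, 28, 50. Column totals: 136, 191. Grand total N = 327.
Expected counts (row total × column total / N):
  A, Lecture: 129×136/327 = 53.651
  A, Flipped: 129×191/327 = 75.349
  B, Lecture: 120×136/327 = 49.908
  B, Flipped: 120×191/327 = 70.092
  C, Lecture: 28×136/327 = 11.645
  C, Flipped: 28×191/327 = 16.355
  D, Lecture: 50×136/327 = 20.795
  D, Flipped: 50×191/327 = 29.205
Contributions (O − E)²/E:
  (51 − 53.651)²/53.651 = 0.1310
  (78 − 75.349)²/75.349 = 0.0933
  (57 − 49.908)²/49.908 = 1.0078
  (63 − 70.092)²/70.092 = 0.7176
  (14 − 11.645)²/11.645 = 0.4763
  (14 − 16.355)²/16.355 = 0.3391
  (14 − 20.795)²/20.795 = 2.2203
  (36 − 29.205)²/29.205 = 1.5810
χ² = 0.1310 + 0.0933 + 1.0078 + 0.7176 + 0.4763 + 0.3391 + 2.2203 + 1.5810 = 6.57

6.57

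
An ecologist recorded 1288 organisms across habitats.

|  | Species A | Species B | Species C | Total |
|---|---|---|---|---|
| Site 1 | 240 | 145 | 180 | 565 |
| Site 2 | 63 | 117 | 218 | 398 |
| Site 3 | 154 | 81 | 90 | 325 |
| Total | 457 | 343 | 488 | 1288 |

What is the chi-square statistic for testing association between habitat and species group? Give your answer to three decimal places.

110.083

Grand total N = 1288.
Expected counts (row total × column total / N):
  Site 1, Species A: 565×457/1288 = 200.4697
  Site 1, Species B: 565×343/1288 = 150.4620
  Site 1, Species C: 565×488/1288 = 214.0683
  Site 2, Species A: 398×457/1288 = 141.2158
  Site 2, Species B: 398×343/1288 = 105.9891
  Site 2, Species C: 398×488/1288 = 150.7950
  Site 3, Species A: 325×457/1288 = 115.3144
  Site 3, Species B: 325×343/1288 = 86.5489
  Site 3, Species C: 325×488/1288 = 123.1366
Contributions (O − E)²/E:
  (240 − 200.4697)²/200.4697 = 7.7949
  (145 − 150.4620)²/150.4620 = 0.1983
  (180 − 214.0683)²/214.0683 = 5.4219
  (63 − 141.2158)²/141.2158 = 43.3217
  (117 − 105.9891)²/105.9891 = 1.1439
  (218 − 150.7950)²/150.7950 = 29.9513
  (154 − 115.3144)²/115.3144 = 12.9782
  (81 − 86.5489)²/86.5489 = 0.3558
  (90 − 123.1366)²/123.1366 = 8.9172
χ² = 7.7949 + 0.1983 + 5.4219 + 43.3217 + 1.1439 + 29.9513 + 12.9782 + 0.3558 + 8.9172 = 110.083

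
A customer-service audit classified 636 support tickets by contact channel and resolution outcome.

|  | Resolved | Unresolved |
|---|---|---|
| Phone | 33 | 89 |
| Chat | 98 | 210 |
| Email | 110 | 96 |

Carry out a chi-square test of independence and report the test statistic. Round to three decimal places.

Row totals: 122, 308, 206. Column totals: 241, 395. Grand total N = 636.
Expected counts (row total × column total / N):
  Phone, Resolved: 122×241/636 = 46.2296
  Phone, Unresolved: 122×395/636 = 75.7704
  Chat, Resolved: 308×241/636 = 116.7107
  Chat, Unresolved: 308×395/636 = 191.2893
  Email, Resolved: 206×241/636 = 78.0597
  Email, Unresolved: 206×395/636 = 127.9403
Contributions (O − E)²/E:
  (33 − 46.2296)²/46.2296 = 3.7859
  (89 − 75.7704)²/75.7704 = 2.3099
  (98 − 116.7107)²/116.7107 = 2.9996
  (210 − 191.2893)²/191.2893 = 1.8302
  (110 − 78.0597)²/78.0597 = 13.0693
  (96 − 127.9403)²/127.9403 = 7.9739
χ² = 3.7859 + 2.3099 + 2.9996 + 1.8302 + 13.0693 + 7.9739 = 31.969

31.969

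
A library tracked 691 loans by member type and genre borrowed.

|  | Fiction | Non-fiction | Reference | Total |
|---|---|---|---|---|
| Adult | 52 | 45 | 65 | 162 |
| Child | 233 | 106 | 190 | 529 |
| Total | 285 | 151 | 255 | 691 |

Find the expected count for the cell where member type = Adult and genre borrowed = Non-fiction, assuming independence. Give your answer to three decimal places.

35.401

Row total (Adult) = 162; column total (Non-fiction) = 151; grand total N = 691.
Expected count = (row total × column total) / N = 162 × 151 / 691 = 35.401.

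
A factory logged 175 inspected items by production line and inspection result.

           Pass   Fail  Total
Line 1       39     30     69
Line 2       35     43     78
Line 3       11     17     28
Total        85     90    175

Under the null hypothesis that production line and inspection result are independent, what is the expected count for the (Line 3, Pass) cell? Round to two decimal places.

Row total (Line 3) = 28; column total (Pass) = 85; grand total N = 175.
Expected count = (row total × column total) / N = 28 × 85 / 175 = 13.60.

13.60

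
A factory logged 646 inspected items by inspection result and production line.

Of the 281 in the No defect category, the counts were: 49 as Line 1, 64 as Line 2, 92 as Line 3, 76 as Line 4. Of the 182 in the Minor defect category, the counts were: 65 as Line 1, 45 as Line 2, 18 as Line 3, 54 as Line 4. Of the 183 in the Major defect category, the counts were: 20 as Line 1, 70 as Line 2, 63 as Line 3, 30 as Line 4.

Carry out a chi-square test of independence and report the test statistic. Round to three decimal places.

Row totals: 281, 182, 183. Column totals: 134, 179, 173, 160. Grand total N = 646.
Expected counts (row total × column total / N):
  No defect, Line 1: 281×134/646 = 58.2879
  No defect, Line 2: 281×179/646 = 77.8622
  No defect, Line 3: 281×173/646 = 75.2523
  No defect, Line 4: 281×160/646 = 69.5975
  Minor defect, Line 1: 182×134/646 = 37.7523
  Minor defect, Line 2: 182×179/646 = 50.4303
  Minor defect, Line 3: 182×173/646 = 48.7399
  Minor defect, Line 4: 182×160/646 = 45.0774
  Major defect, Line 1: 183×134/646 = 37.9598
  Major defect, Line 2: 183×179/646 = 50.7074
  Major defect, Line 3: 183×173/646 = 49.0077
  Major defect, Line 4: 183×160/646 = 45.3251
Contributions (O − E)²/E:
  (49 − 58.2879)²/58.2879 = 1.4800
  (64 − 77.8622)²/77.8622 = 2.4680
  (92 − 75.2523)²/75.2523 = 3.7273
  (76 − 69.5975)²/69.5975 = 0.5890
  (65 − 37.7523)²/37.7523 = 19.6660
  (45 − 50.4303)²/50.4303 = 0.5847
  (18 − 48.7399)²/48.7399 = 19.3874
  (54 − 45.0774)²/45.0774 = 1.7661
  (20 − 37.9598)²/37.9598 = 8.4973
  (70 − 50.7074)²/50.7074 = 7.3402
  (63 − 49.0077)²/49.0077 = 3.9950
  (30 − 45.3251)²/45.3251 = 5.1816
χ² = 1.4800 + 2.4680 + 3.7273 + 0.5890 + 19.6660 + 0.5847 + 19.3874 + 1.7661 + 8.4973 + 7.3402 + 3.9950 + 5.1816 = 74.683

74.683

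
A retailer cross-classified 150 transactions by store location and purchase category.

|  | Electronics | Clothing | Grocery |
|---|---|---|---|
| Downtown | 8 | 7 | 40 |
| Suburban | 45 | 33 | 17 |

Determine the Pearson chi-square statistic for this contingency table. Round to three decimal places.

44.509

Row totals: 55, 95. Column totals: 53, 40, 57. Grand total N = 150.
Expected counts (row total × column total / N):
  Downtown, Electronics: 55×53/150 = 19.4333
  Downtown, Clothing: 55×40/150 = 14.6667
  Downtown, Grocery: 55×57/150 = 20.9000
  Suburban, Electronics: 95×53/150 = 33.5667
  Suburban, Clothing: 95×40/150 = 25.3333
  Suburban, Grocery: 95×57/150 = 36.1000
Contributions (O − E)²/E:
  (8 − 19.4333)²/19.4333 = 6.7266
  (7 − 14.6667)²/14.6667 = 4.0076
  (40 − 20.9000)²/20.9000 = 17.4550
  (45 − 33.5667)²/33.5667 = 3.8943
  (33 − 25.3333)²/25.3333 = 2.3202
  (17 − 36.1000)²/36.1000 = 10.1055
χ² = 6.7266 + 4.0076 + 17.4550 + 3.8943 + 2.3202 + 10.1055 = 44.509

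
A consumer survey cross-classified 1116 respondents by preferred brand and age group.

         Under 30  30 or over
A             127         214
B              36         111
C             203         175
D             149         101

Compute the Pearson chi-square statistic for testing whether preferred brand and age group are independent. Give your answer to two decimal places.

65.51

Row totals: 341, 147, 378, 250. Column totals: 515, 601. Grand total N = 1116.
Expected counts (row total × column total / N):
  A, Under 30: 341×515/1116 = 157.3611
  A, 30 or over: 341×601/1116 = 183.6389
  B, Under 30: 147×515/1116 = 67.8360
  B, 30 or over: 147×601/1116 = 79.1640
  C, Under 30: 378×515/1116 = 174.4355
  C, 30 or over: 378×601/1116 = 203.5645
  D, Under 30: 250×515/1116 = 115.3674
  D, 30 or over: 250×601/1116 = 134.6326
Contributions (O − E)²/E:
  (127 − 157.3611)²/157.3611 = 5.8578
  (214 − 183.6389)²/183.6389 = 5.0196
  (36 − 67.8360)²/67.8360 = 14.9409
  (111 − 79.1640)²/79.1640 = 12.8029
  (203 − 174.4355)²/174.4355 = 4.6775
  (175 − 203.5645)²/203.5645 = 4.0082
  (149 − 115.3674)²/115.3674 = 9.8048
  (101 − 134.6326)²/134.6326 = 8.4018
χ² = 5.8578 + 5.0196 + 14.9409 + 12.8029 + 4.6775 + 4.0082 + 9.8048 + 8.4018 = 65.51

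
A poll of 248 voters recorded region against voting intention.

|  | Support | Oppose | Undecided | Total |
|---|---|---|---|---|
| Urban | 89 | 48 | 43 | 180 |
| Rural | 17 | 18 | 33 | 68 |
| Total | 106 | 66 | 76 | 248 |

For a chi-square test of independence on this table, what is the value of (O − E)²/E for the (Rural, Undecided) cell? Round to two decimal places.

Row total (Rural) = 68; column total (Undecided) = 76; N = 248.
Expected count E = 68 × 76 / 248 = 20.839.
Contribution = (O − E)²/E = (33 − 20.839)² / 20.839 = 7.10.

7.10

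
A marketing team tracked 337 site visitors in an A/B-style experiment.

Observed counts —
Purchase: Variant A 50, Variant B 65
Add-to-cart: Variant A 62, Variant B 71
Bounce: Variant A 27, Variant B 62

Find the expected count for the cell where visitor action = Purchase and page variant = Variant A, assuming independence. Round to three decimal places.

47.433

Row total (Purchase) = 115; column total (Variant A) = 139; grand total N = 337.
Expected count = (row total × column total) / N = 115 × 139 / 337 = 47.433.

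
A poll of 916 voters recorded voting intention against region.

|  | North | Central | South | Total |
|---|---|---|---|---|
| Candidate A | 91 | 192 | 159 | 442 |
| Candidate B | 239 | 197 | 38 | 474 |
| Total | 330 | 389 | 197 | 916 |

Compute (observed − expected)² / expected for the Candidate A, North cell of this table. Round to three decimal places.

Row total (Candidate A) = 442; column total (North) = 330; N = 916.
Expected count E = 442 × 330 / 916 = 159.23581.
Contribution = (O − E)²/E = (91 − 159.23581)² / 159.23581 = 29.240.

29.240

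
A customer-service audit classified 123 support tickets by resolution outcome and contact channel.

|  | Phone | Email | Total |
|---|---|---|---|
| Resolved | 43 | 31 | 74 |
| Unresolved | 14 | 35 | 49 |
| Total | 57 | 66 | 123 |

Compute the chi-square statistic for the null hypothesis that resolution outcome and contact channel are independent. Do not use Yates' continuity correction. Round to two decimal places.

10.34

Grand total N = 123.
Expected counts (row total × column total / N):
  Resolved, Phone: 74×57/123 = 34.293
  Resolved, Email: 74×66/123 = 39.707
  Unresolved, Phone: 49×57/123 = 22.707
  Unresolved, Email: 49×66/123 = 26.293
Contributions (O − E)²/E:
  (43 − 34.293)²/34.293 = 2.2107
  (31 − 39.707)²/39.707 = 1.9093
  (14 − 22.707)²/22.707 = 3.3387
  (35 − 26.293)²/26.293 = 2.8833
χ² = 2.2107 + 1.9093 + 3.3387 + 2.8833 = 10.34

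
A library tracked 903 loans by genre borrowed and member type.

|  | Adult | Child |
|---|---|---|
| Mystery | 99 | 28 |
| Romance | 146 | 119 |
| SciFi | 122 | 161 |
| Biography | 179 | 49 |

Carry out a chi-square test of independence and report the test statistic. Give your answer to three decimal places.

86.157

Row totals: 127, 265, 283, 228. Column totals: 546, 357. Grand total N = 903.
Expected counts (row total × column total / N):
  Mystery, Adult: 127×546/903 = 76.7907
  Mystery, Child: 127×357/903 = 50.2093
  Romance, Adult: 265×546/903 = 160.2326
  Romance, Child: 265×357/903 = 104.7674
  SciFi, Adult: 283×546/903 = 171.1163
  SciFi, Child: 283×357/903 = 111.8837
  Biography, Adult: 228×546/903 = 137.8605
  Biography, Child: 228×357/903 = 90.1395
Contributions (O − E)²/E:
  (99 − 76.7907)²/76.7907 = 6.4233
  (28 − 50.2093)²/50.2093 = 9.8239
  (146 − 160.2326)²/160.2326 = 1.2642
  (119 − 104.7674)²/104.7674 = 1.9335
  (122 − 171.1163)²/171.1163 = 14.0981
  (161 − 111.8837)²/111.8837 = 21.5618
  (179 − 137.8605)²/137.8605 = 12.2766
  (49 − 90.1395)²/90.1395 = 18.7760
χ² = 6.4233 + 9.8239 + 1.2642 + 1.9335 + 14.0981 + 21.5618 + 12.2766 + 18.7760 = 86.157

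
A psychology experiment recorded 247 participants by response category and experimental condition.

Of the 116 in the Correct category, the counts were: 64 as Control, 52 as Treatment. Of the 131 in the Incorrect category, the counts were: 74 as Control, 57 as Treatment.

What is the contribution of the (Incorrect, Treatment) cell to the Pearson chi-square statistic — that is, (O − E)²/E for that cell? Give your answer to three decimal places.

0.011

Row total (Incorrect) = 131; column total (Treatment) = 109; N = 247.
Expected count E = 131 × 109 / 247 = 57.8097.
Contribution = (O − E)²/E = (57 − 57.8097)² / 57.8097 = 0.011.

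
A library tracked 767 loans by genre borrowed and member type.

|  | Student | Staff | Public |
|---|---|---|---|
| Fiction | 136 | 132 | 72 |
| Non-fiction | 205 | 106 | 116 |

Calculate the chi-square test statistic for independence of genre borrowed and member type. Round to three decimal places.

17.456

Row totals: 340, 427. Column totals: 341, 238, 188. Grand total N = 767.
Expected counts (row total × column total / N):
  Fiction, Student: 340×341/767 = 151.1604
  Fiction, Staff: 340×238/767 = 105.5020
  Fiction, Public: 340×188/767 = 83.3377
  Non-fiction, Student: 427×341/767 = 189.8396
  Non-fiction, Staff: 427×238/767 = 132.4980
  Non-fiction, Public: 427×188/767 = 104.6623
Contributions (O − E)²/E:
  (136 − 151.1604)²/151.1604 = 1.5205
  (132 − 105.5020)²/105.5020 = 6.6553
  (72 − 83.3377)²/83.3377 = 1.5424
  (205 − 189.8396)²/189.8396 = 1.2107
  (106 − 132.4980)²/132.4980 = 5.2993
  (116 − 104.6623)²/104.6623 = 1.2282
χ² = 1.5205 + 6.6553 + 1.5424 + 1.2107 + 5.2993 + 1.2282 = 17.456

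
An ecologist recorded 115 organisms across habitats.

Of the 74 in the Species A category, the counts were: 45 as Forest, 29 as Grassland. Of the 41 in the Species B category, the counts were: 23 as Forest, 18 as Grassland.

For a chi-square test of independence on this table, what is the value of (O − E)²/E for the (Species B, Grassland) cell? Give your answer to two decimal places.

0.09

Row total (Species B) = 41; column total (Grassland) = 47; N = 115.
Expected count E = 41 × 47 / 115 = 16.757.
Contribution = (O − E)²/E = (18 − 16.757)² / 16.757 = 0.09.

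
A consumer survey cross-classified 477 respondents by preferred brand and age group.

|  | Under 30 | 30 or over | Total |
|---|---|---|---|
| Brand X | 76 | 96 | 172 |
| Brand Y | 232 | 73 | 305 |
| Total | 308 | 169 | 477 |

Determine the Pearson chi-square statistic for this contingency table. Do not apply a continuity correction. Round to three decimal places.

Grand total N = 477.
Expected counts (row total × column total / N):
  Brand X, Under 30: 172×308/477 = 111.0608
  Brand X, 30 or over: 172×169/477 = 60.9392
  Brand Y, Under 30: 305×308/477 = 196.9392
  Brand Y, 30 or over: 305×169/477 = 108.0608
Contributions (O − E)²/E:
  (76 − 111.0608)²/111.0608 = 11.0683
  (96 − 60.9392)²/60.9392 = 20.1719
  (232 − 196.9392)²/196.9392 = 6.2418
  (73 − 108.0608)²/108.0608 = 11.3756
χ² = 11.0683 + 20.1719 + 6.2418 + 11.3756 = 48.858

48.858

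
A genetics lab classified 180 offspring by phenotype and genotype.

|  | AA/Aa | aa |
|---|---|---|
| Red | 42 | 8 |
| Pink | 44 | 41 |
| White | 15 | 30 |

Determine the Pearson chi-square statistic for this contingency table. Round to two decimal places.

Row totals: 50, 85, 45. Column totals: 101, 79. Grand total N = 180.
Expected counts (row total × column total / N):
  Red, AA/Aa: 50×101/180 = 28.056
  Red, aa: 50×79/180 = 21.944
  Pink, AA/Aa: 85×101/180 = 47.694
  Pink, aa: 85×79/180 = 37.306
  White, AA/Aa: 45×101/180 = 25.250
  White, aa: 45×79/180 = 19.750
Contributions (O − E)²/E:
  (42 − 28.056)²/28.056 = 6.9303
  (8 − 21.944)²/21.944 = 8.8605
  (44 − 47.694)²/47.694 = 0.2861
  (41 − 37.306)²/37.306 = 0.3658
  (15 − 25.250)²/25.250 = 4.1609
  (30 − 19.750)²/19.750 = 5.3196
χ² = 6.9303 + 8.8605 + 0.2861 + 0.3658 + 4.1609 + 5.3196 = 25.92

25.92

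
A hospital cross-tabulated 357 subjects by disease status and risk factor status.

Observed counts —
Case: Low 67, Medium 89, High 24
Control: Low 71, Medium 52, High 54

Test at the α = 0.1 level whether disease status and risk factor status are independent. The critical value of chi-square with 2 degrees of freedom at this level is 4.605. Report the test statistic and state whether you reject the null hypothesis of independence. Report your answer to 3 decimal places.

Row totals: 180, 177. Column totals: 138, 141, 78. Grand total N = 357.
Expected counts (row total × column total / N):
  Case, Low: 180×138/357 = 69.5798
  Case, Medium: 180×141/357 = 71.0924
  Case, High: 180×78/357 = 39.3277
  Control, Low: 177×138/357 = 68.4202
  Control, Medium: 177×141/357 = 69.9076
  Control, High: 177×78/357 = 38.6723
Contributions (O − E)²/E:
  (67 − 69.5798)²/69.5798 = 0.0957
  (89 − 71.0924)²/71.0924 = 4.5108
  (24 − 39.3277)²/39.3277 = 5.9739
  (71 − 68.4202)²/68.4202 = 0.0973
  (52 − 69.9076)²/69.9076 = 4.5872
  (54 − 38.6723)²/38.6723 = 6.0751
χ² = 0.0957 + 4.5108 + 5.9739 + 0.0973 + 4.5872 + 6.0751 = 21.340
df = (2−1)(3−1) = 2. Since 21.340 > 4.605, reject the null hypothesis of independence at α = 0.1.

21.340; reject H₀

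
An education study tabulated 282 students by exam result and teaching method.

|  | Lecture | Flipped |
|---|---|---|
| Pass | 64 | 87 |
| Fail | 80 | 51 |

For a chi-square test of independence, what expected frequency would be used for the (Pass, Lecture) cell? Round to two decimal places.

77.11

Row total (Pass) = 151; column total (Lecture) = 144; grand total N = 282.
Expected count = (row total × column total) / N = 151 × 144 / 282 = 77.11.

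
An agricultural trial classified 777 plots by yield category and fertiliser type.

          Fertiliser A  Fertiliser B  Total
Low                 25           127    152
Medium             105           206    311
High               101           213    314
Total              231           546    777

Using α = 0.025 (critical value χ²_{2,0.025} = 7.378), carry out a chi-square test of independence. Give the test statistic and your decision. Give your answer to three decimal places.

Grand total N = 777.
Expected counts (row total × column total / N):
  Low, Fertiliser A: 152×231/777 = 45.1892
  Low, Fertiliser B: 152×546/777 = 106.8108
  Medium, Fertiliser A: 311×231/777 = 92.4595
  Medium, Fertiliser B: 311×546/777 = 218.5405
  High, Fertiliser A: 314×231/777 = 93.3514
  High, Fertiliser B: 314×546/777 = 220.6486
Contributions (O − E)²/E:
  (25 − 45.1892)²/45.1892 = 9.0199
  (127 − 106.8108)²/106.8108 = 3.8161
  (105 − 92.4595)²/92.4595 = 1.7009
  (206 − 218.5405)²/218.5405 = 0.7196
  (101 − 93.3514)²/93.3514 = 0.6267
  (213 − 220.6486)²/220.6486 = 0.2651
χ² = 9.0199 + 3.8161 + 1.7009 + 0.7196 + 0.6267 + 0.2651 = 16.148
df = (3−1)(2−1) = 2. Since 16.148 > 7.378, reject the null hypothesis of independence at α = 0.025.

16.148; reject H₀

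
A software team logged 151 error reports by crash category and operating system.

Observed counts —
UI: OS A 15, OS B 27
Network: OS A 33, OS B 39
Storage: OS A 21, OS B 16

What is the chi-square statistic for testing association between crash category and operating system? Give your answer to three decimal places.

3.511

Row totals: 42, 72, 37. Column totals: 69, 82. Grand total N = 151.
Expected counts (row total × column total / N):
  UI, OS A: 42×69/151 = 19.19205
  UI, OS B: 42×82/151 = 22.80795
  Network, OS A: 72×69/151 = 32.90066
  Network, OS B: 72×82/151 = 39.09934
  Storage, OS A: 37×69/151 = 16.90728
  Storage, OS B: 37×82/151 = 20.09272
Contributions (O − E)²/E:
  (15 − 19.19205)²/19.19205 = 0.9157
  (27 − 22.80795)²/22.80795 = 0.7705
  (33 − 32.90066)²/32.90066 = 0.0003
  (39 − 39.09934)²/39.09934 = 0.0003
  (21 − 16.90728)²/16.90728 = 0.9907
  (16 − 20.09272)²/20.09272 = 0.8337
χ² = 0.9157 + 0.7705 + 0.0003 + 0.0003 + 0.9907 + 0.8337 = 3.511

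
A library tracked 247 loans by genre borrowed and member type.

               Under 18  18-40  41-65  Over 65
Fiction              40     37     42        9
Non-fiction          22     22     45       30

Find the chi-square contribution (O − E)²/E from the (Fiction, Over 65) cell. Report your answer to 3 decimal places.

Row total (Fiction) = 128; column total (Over 65) = 39; N = 247.
Expected count E = 128 × 39 / 247 = 20.2105.
Contribution = (O − E)²/E = (9 − 20.2105)² / 20.2105 = 6.218.

6.218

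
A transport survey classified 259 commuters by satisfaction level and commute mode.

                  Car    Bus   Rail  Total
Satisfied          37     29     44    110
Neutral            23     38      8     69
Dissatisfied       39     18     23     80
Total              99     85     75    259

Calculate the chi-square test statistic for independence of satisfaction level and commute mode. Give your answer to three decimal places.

29.577

Grand total N = 259.
Expected counts (row total × column total / N):
  Satisfied, Car: 110×99/259 = 42.0463
  Satisfied, Bus: 110×85/259 = 36.1004
  Satisfied, Rail: 110×75/259 = 31.8533
  Neutral, Car: 69×99/259 = 26.3745
  Neutral, Bus: 69×85/259 = 22.6448
  Neutral, Rail: 69×75/259 = 19.9807
  Dissatisfied, Car: 80×99/259 = 30.5792
  Dissatisfied, Bus: 80×85/259 = 26.2548
  Dissatisfied, Rail: 80×75/259 = 23.1660
Contributions (O − E)²/E:
  (37 − 42.0463)²/42.0463 = 0.6056
  (29 − 36.1004)²/36.1004 = 1.3965
  (44 − 31.8533)²/31.8533 = 4.6319
  (23 − 26.3745)²/26.3745 = 0.4318
  (38 − 22.6448)²/22.6448 = 10.4122
  (8 − 19.9807)²/19.9807 = 7.1838
  (39 − 30.5792)²/30.5792 = 2.3189
  (18 − 26.2548)²/26.2548 = 2.5954
  (23 − 23.1660)²/23.1660 = 0.0012
χ² = 0.6056 + 1.3965 + 4.6319 + 0.4318 + 10.4122 + 7.1838 + 2.3189 + 2.5954 + 0.0012 = 29.577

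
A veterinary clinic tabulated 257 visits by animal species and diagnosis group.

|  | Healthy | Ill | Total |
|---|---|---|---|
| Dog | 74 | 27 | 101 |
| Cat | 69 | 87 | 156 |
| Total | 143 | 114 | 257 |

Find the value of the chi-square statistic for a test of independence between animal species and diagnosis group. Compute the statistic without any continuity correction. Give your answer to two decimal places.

Grand total N = 257.
Expected counts (row total × column total / N):
  Dog, Healthy: 101×143/257 = 56.198
  Dog, Ill: 101×114/257 = 44.802
  Cat, Healthy: 156×143/257 = 86.802
  Cat, Ill: 156×114/257 = 69.198
Contributions (O − E)²/E:
  (74 − 56.198)²/56.198 = 5.6392
  (27 − 44.802)²/44.802 = 7.0736
  (69 − 86.802)²/86.802 = 3.6510
  (87 − 69.198)²/69.198 = 4.5798
χ² = 5.6392 + 7.0736 + 3.6510 + 4.5798 = 20.94

20.94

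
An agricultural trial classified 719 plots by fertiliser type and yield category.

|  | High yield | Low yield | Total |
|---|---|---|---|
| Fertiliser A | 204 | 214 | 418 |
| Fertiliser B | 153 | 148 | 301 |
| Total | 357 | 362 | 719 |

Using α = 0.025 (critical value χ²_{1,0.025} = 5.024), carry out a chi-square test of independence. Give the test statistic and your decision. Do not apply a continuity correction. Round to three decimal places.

Grand total N = 719.
Expected counts (row total × column total / N):
  Fertiliser A, High yield: 418×357/719 = 207.5466
  Fertiliser A, Low yield: 418×362/719 = 210.4534
  Fertiliser B, High yield: 301×357/719 = 149.4534
  Fertiliser B, Low yield: 301×362/719 = 151.5466
Contributions (O − E)²/E:
  (204 − 207.5466)²/207.5466 = 0.0606
  (214 − 210.4534)²/210.4534 = 0.0598
  (153 − 149.4534)²/149.4534 = 0.0842
  (148 − 151.5466)²/151.5466 = 0.0830
χ² = 0.0606 + 0.0598 + 0.0842 + 0.0830 = 0.288
df = (2−1)(2−1) = 1. Since 0.288 < 5.024, fail to reject the null hypothesis of independence at α = 0.025.

0.288; fail to reject H₀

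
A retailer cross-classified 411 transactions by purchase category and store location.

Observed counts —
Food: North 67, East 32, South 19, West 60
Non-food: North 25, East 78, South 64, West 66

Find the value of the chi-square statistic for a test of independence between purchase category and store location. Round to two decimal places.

Row totals: 178, 233. Column totals: 92, 110, 83, 126. Grand total N = 411.
Expected counts (row total × column total / N):
  Food, North: 178×92/411 = 39.844
  Food, East: 178×110/411 = 47.640
  Food, South: 178×83/411 = 35.946
  Food, West: 178×126/411 = 54.569
  Non-food, North: 233×92/411 = 52.156
  Non-food, East: 233×110/411 = 62.360
  Non-food, South: 233×83/411 = 47.054
  Non-food, West: 233×126/411 = 71.431
Contributions (O − E)²/E:
  (67 − 39.844)²/39.844 = 18.5084
  (32 − 47.640)²/47.640 = 5.1345
  (19 − 35.946)²/35.946 = 7.9888
  (60 − 54.569)²/54.569 = 0.5405
  (25 − 52.156)²/52.156 = 14.1393
  (78 − 62.360)²/62.360 = 3.9225
  (64 − 47.054)²/47.054 = 6.1029
  (66 − 71.431)²/71.431 = 0.4129
χ² = 18.5084 + 5.1345 + 7.9888 + 0.5405 + 14.1393 + 3.9225 + 6.1029 + 0.4129 = 56.75

56.75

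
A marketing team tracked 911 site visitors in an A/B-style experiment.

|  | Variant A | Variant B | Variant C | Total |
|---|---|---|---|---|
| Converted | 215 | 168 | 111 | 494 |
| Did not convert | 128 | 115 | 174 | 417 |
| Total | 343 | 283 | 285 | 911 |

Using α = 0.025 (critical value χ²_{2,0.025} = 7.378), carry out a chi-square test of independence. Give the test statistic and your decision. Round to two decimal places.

Grand total N = 911.
Expected counts (row total × column total / N):
  Converted, Variant A: 494×343/911 = 185.996
  Converted, Variant B: 494×283/911 = 153.460
  Converted, Variant C: 494×285/911 = 154.544
  Did not convert, Variant A: 417×343/911 = 157.004
  Did not convert, Variant B: 417×283/911 = 129.540
  Did not convert, Variant C: 417×285/911 = 130.456
Contributions (O − E)²/E:
  (215 − 185.996)²/185.996 = 4.5229
  (168 − 153.460)²/153.460 = 1.3776
  (111 − 154.544)²/154.544 = 12.2689
  (128 − 157.004)²/157.004 = 5.3580
  (115 − 129.540)²/129.540 = 1.6320
  (174 − 130.456)²/130.456 = 14.5342
χ² = 4.5229 + 1.3776 + 12.2689 + 5.3580 + 1.6320 + 14.5342 = 39.69
df = (2−1)(3−1) = 2. Since 39.69 > 7.378, reject the null hypothesis of independence at α = 0.025.

39.69; reject H₀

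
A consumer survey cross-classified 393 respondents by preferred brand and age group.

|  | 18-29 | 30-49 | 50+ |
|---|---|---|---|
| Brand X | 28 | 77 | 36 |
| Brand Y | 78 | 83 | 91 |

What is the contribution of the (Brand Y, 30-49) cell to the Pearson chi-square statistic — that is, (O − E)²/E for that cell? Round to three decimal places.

Row total (Brand Y) = 252; column total (30-49) = 160; N = 393.
Expected count E = 252 × 160 / 393 = 102.5954.
Contribution = (O − E)²/E = (83 − 102.5954)² / 102.5954 = 3.743.

3.743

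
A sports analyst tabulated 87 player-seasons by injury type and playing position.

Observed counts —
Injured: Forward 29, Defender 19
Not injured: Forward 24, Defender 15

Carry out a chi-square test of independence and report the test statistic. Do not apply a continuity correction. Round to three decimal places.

0.011

Row totals: 48, 39. Column totals: 53, 34. Grand total N = 87.
Expected counts (row total × column total / N):
  Injured, Forward: 48×53/87 = 29.2414
  Injured, Defender: 48×34/87 = 18.7586
  Not injured, Forward: 39×53/87 = 23.7586
  Not injured, Defender: 39×34/87 = 15.2414
Contributions (O − E)²/E:
  (29 − 29.2414)²/29.2414 = 0.0020
  (19 − 18.7586)²/18.7586 = 0.0031
  (24 − 23.7586)²/23.7586 = 0.0025
  (15 − 15.2414)²/15.2414 = 0.0038
χ² = 0.0020 + 0.0031 + 0.0025 + 0.0038 = 0.011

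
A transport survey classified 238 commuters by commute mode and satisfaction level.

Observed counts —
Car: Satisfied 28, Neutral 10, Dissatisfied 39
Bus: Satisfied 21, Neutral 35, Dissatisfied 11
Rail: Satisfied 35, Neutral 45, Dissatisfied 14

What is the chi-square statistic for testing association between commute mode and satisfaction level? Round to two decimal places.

43.10

Row totals: 77, 67, 94. Column totals: 84, 90, 64. Grand total N = 238.
Expected counts (row total × column total / N):
  Car, Satisfied: 77×84/238 = 27.176
  Car, Neutral: 77×90/238 = 29.118
  Car, Dissatisfied: 77×64/238 = 20.706
  Bus, Satisfied: 67×84/238 = 23.647
  Bus, Neutral: 67×90/238 = 25.336
  Bus, Dissatisfied: 67×64/238 = 18.017
  Rail, Satisfied: 94×84/238 = 33.176
  Rail, Neutral: 94×90/238 = 35.546
  Rail, Dissatisfied: 94×64/238 = 25.277
Contributions (O − E)²/E:
  (28 − 27.176)²/27.176 = 0.0250
  (10 − 29.118)²/29.118 = 12.5523
  (39 − 20.706)²/20.706 = 16.1630
  (21 − 23.647)²/23.647 = 0.2963
  (35 − 25.336)²/25.336 = 3.6862
  (11 − 18.017)²/18.017 = 2.7329
  (35 − 33.176)²/33.176 = 0.1003
  (45 − 35.546)²/35.546 = 2.5144
  (14 − 25.277)²/25.277 = 5.0311
χ² = 0.0250 + 12.5523 + 16.1630 + 0.2963 + 3.6862 + 2.7329 + 0.1003 + 2.5144 + 5.0311 = 43.10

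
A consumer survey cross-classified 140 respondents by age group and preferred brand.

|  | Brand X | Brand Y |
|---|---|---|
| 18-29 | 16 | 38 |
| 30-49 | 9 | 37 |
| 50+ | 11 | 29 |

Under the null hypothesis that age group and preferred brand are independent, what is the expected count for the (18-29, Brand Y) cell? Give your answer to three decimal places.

Row total (18-29) = 54; column total (Brand Y) = 104; grand total N = 140.
Expected count = (row total × column total) / N = 54 × 104 / 140 = 40.114.

40.114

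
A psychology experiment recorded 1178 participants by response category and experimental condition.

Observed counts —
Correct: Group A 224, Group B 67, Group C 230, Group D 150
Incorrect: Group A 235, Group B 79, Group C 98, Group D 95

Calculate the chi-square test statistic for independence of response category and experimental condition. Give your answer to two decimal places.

Row totals: 671, 507. Column totals: 459, 146, 328, 245. Grand total N = 1178.
Expected counts (row total × column total / N):
  Correct, Group A: 671×459/1178 = 261.451
  Correct, Group B: 671×146/1178 = 83.163
  Correct, Group C: 671×328/1178 = 186.832
  Correct, Group D: 671×245/1178 = 139.554
  Incorrect, Group A: 507×459/1178 = 197.549
  Incorrect, Group B: 507×146/1178 = 62.837
  Incorrect, Group C: 507×328/1178 = 141.168
  Incorrect, Group D: 507×245/1178 = 105.446
Contributions (O − E)²/E:
  (224 − 261.451)²/261.451 = 5.3646
  (67 − 83.163)²/83.163 = 3.1413
  (230 − 186.832)²/186.832 = 9.9741
  (150 − 139.554)²/139.554 = 0.7819
  (235 − 197.549)²/197.549 = 7.0999
  (79 − 62.837)²/62.837 = 4.1575
  (98 − 141.168)²/141.168 = 13.2004
  (95 − 105.446)²/105.446 = 1.0348
χ² = 5.3646 + 3.1413 + 9.9741 + 0.7819 + 7.0999 + 4.1575 + 13.2004 + 1.0348 = 44.75

44.75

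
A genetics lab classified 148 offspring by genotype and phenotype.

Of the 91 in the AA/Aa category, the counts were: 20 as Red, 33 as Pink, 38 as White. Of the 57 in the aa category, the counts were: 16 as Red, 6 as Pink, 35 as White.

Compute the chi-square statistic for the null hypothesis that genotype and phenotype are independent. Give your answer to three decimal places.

Row totals: 91, 57. Column totals: 36, 39, 73. Grand total N = 148.
Expected counts (row total × column total / N):
  AA/Aa, Red: 91×36/148 = 22.1351
  AA/Aa, Pink: 91×39/148 = 23.9797
  AA/Aa, White: 91×73/148 = 44.8851
  aa, Red: 57×36/148 = 13.8649
  aa, Pink: 57×39/148 = 15.0203
  aa, White: 57×73/148 = 28.1149
Contributions (O − E)²/E:
  (20 − 22.1351)²/22.1351 = 0.2059
  (33 − 23.9797)²/23.9797 = 3.3931
  (38 − 44.8851)²/44.8851 = 1.0561
  (16 − 13.8649)²/13.8649 = 0.3288
  (6 − 15.0203)²/15.0203 = 5.4171
  (35 − 28.1149)²/28.1149 = 1.6861
χ² = 0.2059 + 3.3931 + 1.0561 + 0.3288 + 5.4171 + 1.6861 = 12.087

12.087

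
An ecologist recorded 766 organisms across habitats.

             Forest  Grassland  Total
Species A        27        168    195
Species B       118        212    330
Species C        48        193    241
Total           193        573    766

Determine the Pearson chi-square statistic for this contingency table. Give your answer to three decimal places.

Grand total N = 766.
Expected counts (row total × column total / N):
  Species A, Forest: 195×193/766 = 49.13185
  Species A, Grassland: 195×573/766 = 145.86815
  Species B, Forest: 330×193/766 = 83.14621
  Species B, Grassland: 330×573/766 = 246.85379
  Species C, Forest: 241×193/766 = 60.72193
  Species C, Grassland: 241×573/766 = 180.27807
Contributions (O − E)²/E:
  (27 − 49.13185)²/49.13185 = 9.9695
  (168 − 145.86815)²/145.86815 = 3.3580
  (118 − 83.14621)²/83.14621 = 14.6102
  (212 − 246.85379)²/246.85379 = 4.9211
  (48 − 60.72193)²/60.72193 = 2.6654
  (193 − 180.27807)²/180.27807 = 0.8978
χ² = 9.9695 + 3.3580 + 14.6102 + 4.9211 + 2.6654 + 0.8978 = 36.422

36.422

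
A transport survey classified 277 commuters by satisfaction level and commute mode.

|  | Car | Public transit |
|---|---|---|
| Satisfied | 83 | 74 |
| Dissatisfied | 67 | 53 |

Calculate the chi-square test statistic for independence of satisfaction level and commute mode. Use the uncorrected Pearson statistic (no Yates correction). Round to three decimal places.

Row totals: 157, 120. Column totals: 150, 127. Grand total N = 277.
Expected counts (row total × column total / N):
  Satisfied, Car: 157×150/277 = 85.0181
  Satisfied, Public transit: 157×127/277 = 71.9819
  Dissatisfied, Car: 120×150/277 = 64.9819
  Dissatisfied, Public transit: 120×127/277 = 55.0181
Contributions (O − E)²/E:
  (83 − 85.0181)²/85.0181 = 0.0479
  (74 − 71.9819)²/71.9819 = 0.0566
  (67 − 64.9819)²/64.9819 = 0.0627
  (53 − 55.0181)²/55.0181 = 0.0740
χ² = 0.0479 + 0.0566 + 0.0627 + 0.0740 = 0.241

0.241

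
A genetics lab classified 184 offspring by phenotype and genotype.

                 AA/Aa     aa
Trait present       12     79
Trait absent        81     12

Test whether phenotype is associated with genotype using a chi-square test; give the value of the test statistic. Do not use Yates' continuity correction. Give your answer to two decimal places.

100.51

Row totals: 91, 93. Column totals: 93, 91. Grand total N = 184.
Expected counts (row total × column total / N):
  Trait present, AA/Aa: 91×93/184 = 45.9946
  Trait present, aa: 91×91/184 = 45.0054
  Trait absent, AA/Aa: 93×93/184 = 47.0054
  Trait absent, aa: 93×91/184 = 45.9946
Contributions (O − E)²/E:
  (12 − 45.9946)²/45.9946 = 25.1254
  (79 − 45.0054)²/45.0054 = 25.6776
  (81 − 47.0054)²/47.0054 = 24.5851
  (12 − 45.9946)²/45.9946 = 25.1254
χ² = 25.1254 + 25.6776 + 24.5851 + 25.1254 = 100.51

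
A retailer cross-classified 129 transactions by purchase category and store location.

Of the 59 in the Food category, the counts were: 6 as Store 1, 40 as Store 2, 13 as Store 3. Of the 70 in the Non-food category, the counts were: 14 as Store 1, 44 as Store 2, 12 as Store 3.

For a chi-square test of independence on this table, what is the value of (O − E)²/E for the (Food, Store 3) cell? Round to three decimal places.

0.214

Row total (Food) = 59; column total (Store 3) = 25; N = 129.
Expected count E = 59 × 25 / 129 = 11.4341.
Contribution = (O − E)²/E = (13 − 11.4341)² / 11.4341 = 0.214.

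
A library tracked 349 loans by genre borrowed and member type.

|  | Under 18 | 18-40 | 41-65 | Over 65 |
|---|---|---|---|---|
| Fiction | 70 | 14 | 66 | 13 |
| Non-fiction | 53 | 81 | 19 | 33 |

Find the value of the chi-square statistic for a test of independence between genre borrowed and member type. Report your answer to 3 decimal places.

Row totals: 163, 186. Column totals: 123, 95, 85, 46. Grand total N = 349.
Expected counts (row total × column total / N):
  Fiction, Under 18: 163×123/349 = 57.44699
  Fiction, 18-40: 163×95/349 = 44.36963
  Fiction, 41-65: 163×85/349 = 39.69914
  Fiction, Over 65: 163×46/349 = 21.48424
  Non-fiction, Under 18: 186×123/349 = 65.55301
  Non-fiction, 18-40: 186×95/349 = 50.63037
  Non-fiction, 41-65: 186×85/349 = 45.30086
  Non-fiction, Over 65: 186×46/349 = 24.51576
Contributions (O − E)²/E:
  (70 − 57.44699)²/57.44699 = 2.7430
  (14 − 44.36963)²/44.36963 = 20.7871
  (66 − 39.69914)²/39.69914 = 17.4244
  (13 − 21.48424)²/21.48424 = 3.3505
  (53 − 65.55301)²/65.55301 = 2.4038
  (81 − 50.63037)²/50.63037 = 18.2166
  (19 − 45.30086)²/45.30086 = 15.2698
  (33 − 24.51576)²/24.51576 = 2.9362
χ² = 2.7430 + 20.7871 + 17.4244 + 3.3505 + 2.4038 + 18.2166 + 15.2698 + 2.9362 = 83.131

83.131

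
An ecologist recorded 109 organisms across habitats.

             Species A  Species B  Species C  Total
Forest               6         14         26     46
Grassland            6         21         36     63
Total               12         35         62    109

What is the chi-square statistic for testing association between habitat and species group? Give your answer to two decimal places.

0.37

Grand total N = 109.
Expected counts (row total × column total / N):
  Forest, Species A: 46×12/109 = 5.064
  Forest, Species B: 46×35/109 = 14.771
  Forest, Species C: 46×62/109 = 26.165
  Grassland, Species A: 63×12/109 = 6.936
  Grassland, Species B: 63×35/109 = 20.229
  Grassland, Species C: 63×62/109 = 35.835
Contributions (O − E)²/E:
  (6 − 5.064)²/5.064 = 0.1730
  (14 − 14.771)²/14.771 = 0.0402
  (26 − 26.165)²/26.165 = 0.0010
  (6 − 6.936)²/6.936 = 0.1263
  (21 − 20.229)²/20.229 = 0.0294
  (36 − 35.835)²/35.835 = 0.0008
χ² = 0.1730 + 0.0402 + 0.0010 + 0.1263 + 0.0294 + 0.0008 = 0.37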